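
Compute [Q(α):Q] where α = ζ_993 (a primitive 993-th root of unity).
[Q(α):Q] = 660

The minimal polynomial of ζ_993 over Q is the 993-th cyclotomic polynomial Φ_993(x), which is irreducible over Q and has degree φ(993) = 660. Hence [Q(α):Q] = φ(993) = 660.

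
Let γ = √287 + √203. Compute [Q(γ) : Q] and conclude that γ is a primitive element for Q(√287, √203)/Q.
[Q(γ) : Q] = 4 (equivalently, Q(γ) = Q(√287, √203))

Obviously Q(γ) ⊆ Q(√287, √203), and [Q(√287, √203):Q] = 4 (since 287, 203 are distinct squarefree integers > 1 with 58261 not a perfect square). To show equality we compute the minimal polynomial of γ. From γ = √287 + √203: γ^2 = 287 + 2√(58261) + 203 = 490 + 2√(58261), so γ^2 - 490 = 2√(58261); squaring, (γ^2 - 490)^2 = 4·58261, i.e. γ^4 - 980γ^2 + 240100 - 233044 = 0, i.e. γ^4 - 980γ^2 + 7056 = 0. So γ is a root of x^4 - 980x^2 + 7056. This polynomial is irreducible over Q: it has no rational root (each ±√287 ± √203 is irrational), and any factorization into two quadratics over Q would force √(58261) ∈ Q (pairing opposite roots) or √287, √203 ∈ Q (other pairings), all impossible. Hence [Q(γ):Q] = 4 = [Q(√287, √203):Q], so Q(γ) = Q(√287, √203).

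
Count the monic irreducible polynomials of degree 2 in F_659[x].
There are 216811 monic irreducible polynomials of degree 2 over F_659

Each element of F_{659^2} that lies in no proper subfield is a root of exactly one monic irreducible of degree 2 over F_659, and each such polynomial has 2 distinct roots in F_{659^2}. By Möbius inversion the count is N_659(2) = (1/2) Σ_{d|2} μ(2/d) · 659^d = (1/2)(μ(2)·659^1 + μ(1)·659^2) = 433622/2 = 216811.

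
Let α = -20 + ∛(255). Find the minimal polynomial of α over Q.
m_α(x) = x^3 + 60x^2 + 1200x + 7745

Set β = α + 20 = ∛(255), so β^3 = 255. Then (α + 20)^3 - 255 = 0, i.e. α is a root of g(x) = (x + 20)^3 - 255 = x^3 + 60x^2 + 1200x + 7745. Since g(x) = h(x + 20) where h(x) = x^3 - 255, and h is irreducible over Q (because 255 is not a perfect cube, so h has no rational root, and a monic cubic with no rational root is irreducible), g is also irreducible (irreducibility is preserved under the substitution x → x + 20). Hence m_α(x) = x^3 + 60x^2 + 1200x + 7745.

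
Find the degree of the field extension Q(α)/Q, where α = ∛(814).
[Q(α):Q] = 3

The minimal polynomial of α is x^3 - 814, irreducible over Q since 814 is not a perfect cube (so x^3 - 814 has no rational root). Hence [Q(α):Q] = deg(m_α) = 3.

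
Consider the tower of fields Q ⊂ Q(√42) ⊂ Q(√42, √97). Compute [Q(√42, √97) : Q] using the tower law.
[Q(√42, √97) : Q] = 4

[Q(√42):Q] = 2 (min poly x^2 - 42, irreducible since 42 is squarefree > 1). For the top step, suppose √97 ∈ Q(√42), say √97 = c + d√42 with c, d ∈ Q. Squaring: 97 = c^2 + 42d^2 + 2cd√42. Since √42 ∉ Q this forces 2cd = 0. If d = 0 then √97 = c ∈ Q, contradicting 97 squarefree > 1. If c = 0 then 97 = 42d^2, so 42·97 = (42d)^2 is a perfect square in Q — but 42·97 = 4074 is not a perfect square (since 42 and 97 are distinct squarefree integers). Contradiction. Hence √97 ∉ Q(√42), so x^2 - 97 stays irreducible over Q(√42) and [Q(√42, √97) : Q(√42)] = 2. By the tower law, [Q(√42, √97) : Q] = 2 · 2 = 4.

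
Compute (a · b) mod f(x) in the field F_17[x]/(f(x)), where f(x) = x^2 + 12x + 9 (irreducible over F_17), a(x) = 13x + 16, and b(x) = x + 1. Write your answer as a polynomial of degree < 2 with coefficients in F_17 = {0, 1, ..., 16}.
a · b ≡ 9x + 1 (mod f(x))

Multiply in F_17[x]: a(x)·b(x) = (13x + 16)·(x + 1) = 13x^2 + 12x + 16. This has degree ≥ 2, so divide by f(x) over F_17: 13x^2 + 12x + 16 = (13)·(x^2 + 12x + 9) + (9x + 1). Hence a·b ≡ 9x + 1 (mod f). (F_17[x]/(f) is a field with 17^2 = 289 elements since f is irreducible of degree 2.)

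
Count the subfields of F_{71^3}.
F_{71^3} has 2 subfields

The subfields of F_{p^n} are exactly the fields F_{p^d} for d | n (each is the fixed field of the unique index-d subgroup of Gal(F_{p^n}/F_p) ≅ Z/nZ). The divisors of n = 3 are {1, 3}, giving 2 subfields: F_{71^1}, F_{71^3}.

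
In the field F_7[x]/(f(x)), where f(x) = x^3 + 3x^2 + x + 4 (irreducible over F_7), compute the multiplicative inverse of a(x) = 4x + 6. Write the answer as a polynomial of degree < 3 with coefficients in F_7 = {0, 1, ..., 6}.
a(x)^(-1) ≡ x^2 + 5x + 4 (mod f(x))

Since f is irreducible over F_7, F_7[x]/(f) is a field and a(x) ≠ 0 has an inverse. Apply the extended Euclidean algorithm to f(x) and a(x) in F_7[x]: f(x) = (2x^2 + 3x + 1)·a(x) + (5). The last nonzero remainder is the constant 5 = gcd(f, a) in F_7. Back-substituting through the division chain expresses 5 = s(x)·a(x) + t(x)·f(x) with s(x) ≡ 5x^2 + 4x + 6 (mod f), so (5x^2 + 4x + 6)·a(x) ≡ 5 (mod f). Multiplying by 5^(-1) ≡ 3 in F_7 gives a(x)^(-1) ≡ 3·(5x^2 + 4x + 6) ≡ x^2 + 5x + 4 (mod f). Check: (4x + 6)·(x^2 + 5x + 4) = 4x^3 + 5x^2 + 4x + 3 ≡ 1 (mod x^3 + 3x^2 + x + 4).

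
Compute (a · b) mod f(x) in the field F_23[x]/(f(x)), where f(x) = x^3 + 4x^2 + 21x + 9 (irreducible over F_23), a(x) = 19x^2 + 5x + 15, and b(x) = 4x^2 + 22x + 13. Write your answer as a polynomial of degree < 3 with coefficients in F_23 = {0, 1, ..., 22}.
a · b ≡ 10x^2 + 2x + 1 (mod f(x))

Multiply in F_23[x]: a(x)·b(x) = (19x^2 + 5x + 15)·(4x^2 + 22x + 13) = 7x^4 + x^3 + 3x^2 + 4x + 11. This has degree ≥ 3, so divide by f(x) over F_23: 7x^4 + x^3 + 3x^2 + 4x + 11 = (7x + 19)·(x^3 + 4x^2 + 21x + 9) + (10x^2 + 2x + 1). Hence a·b ≡ 10x^2 + 2x + 1 (mod f). (F_23[x]/(f) is a field with 23^3 = 12167 elements since f is irreducible of degree 3.)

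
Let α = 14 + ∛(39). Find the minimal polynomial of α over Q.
m_α(x) = x^3 - 42x^2 + 588x - 2783

Set β = α - 14 = ∛(39), so β^3 = 39. Then (α - 14)^3 - 39 = 0, i.e. α is a root of g(x) = (x - 14)^3 - 39 = x^3 - 42x^2 + 588x - 2783. Since g(x) = h(x - 14) where h(x) = x^3 - 39, and h is irreducible over Q (because 39 is not a perfect cube, so h has no rational root, and a monic cubic with no rational root is irreducible), g is also irreducible (irreducibility is preserved under the substitution x → x - 14). Hence m_α(x) = x^3 - 42x^2 + 588x - 2783.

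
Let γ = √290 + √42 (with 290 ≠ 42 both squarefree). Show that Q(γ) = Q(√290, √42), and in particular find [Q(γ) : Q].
[Q(γ) : Q] = 4 (equivalently, Q(γ) = Q(√290, √42))

Obviously Q(γ) ⊆ Q(√290, √42), and [Q(√290, √42):Q] = 4 (since 290, 42 are distinct squarefree integers > 1 with 12180 not a perfect square). To show equality we compute the minimal polynomial of γ. From γ = √290 + √42: γ^2 = 290 + 2√(12180) + 42 = 332 + 2√(12180), so γ^2 - 332 = 2√(12180); squaring, (γ^2 - 332)^2 = 4·12180, i.e. γ^4 - 664γ^2 + 110224 - 48720 = 0, i.e. γ^4 - 664γ^2 + 61504 = 0. So γ is a root of x^4 - 664x^2 + 61504. This polynomial is irreducible over Q: it has no rational root (each ±√290 ± √42 is irrational), and any factorization into two quadratics over Q would force √(12180) ∈ Q (pairing opposite roots) or √290, √42 ∈ Q (other pairings), all impossible. Hence [Q(γ):Q] = 4 = [Q(√290, √42):Q], so Q(γ) = Q(√290, √42).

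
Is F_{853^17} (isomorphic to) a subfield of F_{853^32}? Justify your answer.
No: F_{853^17} is not a subfield of F_{853^32}

F_{p^m} embeds in F_{p^n} iff m | n. Here 17 ∤ 32 (since 32 = 1·17 + 15 with remainder 15 ≠ 0), so F_{853^17} is not a subfield of F_{853^32}. Equivalently: if it were, the tower law would give 17 = [F_{853^17}:F_853] dividing [F_{853^32}:F_853] = 32, contradiction.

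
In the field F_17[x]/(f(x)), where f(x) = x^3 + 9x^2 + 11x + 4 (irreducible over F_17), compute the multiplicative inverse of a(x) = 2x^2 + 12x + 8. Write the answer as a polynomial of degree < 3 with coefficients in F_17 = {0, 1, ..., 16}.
a(x)^(-1) ≡ x^2 + 16x + 11 (mod f(x))

Since f is irreducible over F_17, F_17[x]/(f) is a field and a(x) ≠ 0 has an inverse. Apply the extended Euclidean algorithm to f(x) and a(x) in F_17[x]: f(x) = (9x + 10)·a(x) + (6x + 9);  a(x) = (6x + 10)·(6x + 9) + (3). The last nonzero remainder is the constant 3 = gcd(f, a) in F_17. Back-substituting through the division chain expresses 3 = s(x)·a(x) + t(x)·f(x) with s(x) ≡ 3x^2 + 14x + 16 (mod f), so (3x^2 + 14x + 16)·a(x) ≡ 3 (mod f). Multiplying by 3^(-1) ≡ 6 in F_17 gives a(x)^(-1) ≡ 6·(3x^2 + 14x + 16) ≡ x^2 + 16x + 11 (mod f). Check: (2x^2 + 12x + 8)·(x^2 + 16x + 11) = 2x^4 + 10x^3 + x^2 + 5x + 3 ≡ 1 (mod x^3 + 9x^2 + 11x + 4).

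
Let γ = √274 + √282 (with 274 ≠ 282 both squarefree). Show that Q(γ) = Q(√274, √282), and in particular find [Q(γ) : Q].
[Q(γ) : Q] = 4 (equivalently, Q(γ) = Q(√274, √282))

Obviously Q(γ) ⊆ Q(√274, √282), and [Q(√274, √282):Q] = 4 (since 274, 282 are distinct squarefree integers > 1 with 77268 not a perfect square). To show equality we compute the minimal polynomial of γ. From γ = √274 + √282: γ^2 = 274 + 2√(77268) + 282 = 556 + 2√(77268), so γ^2 - 556 = 2√(77268); squaring, (γ^2 - 556)^2 = 4·77268, i.e. γ^4 - 1112γ^2 + 309136 - 309072 = 0, i.e. γ^4 - 1112γ^2 + 64 = 0. So γ is a root of x^4 - 1112x^2 + 64. This polynomial is irreducible over Q: it has no rational root (each ±√274 ± √282 is irrational), and any factorization into two quadratics over Q would force √(77268) ∈ Q (pairing opposite roots) or √274, √282 ∈ Q (other pairings), all impossible. Hence [Q(γ):Q] = 4 = [Q(√274, √282):Q], so Q(γ) = Q(√274, √282).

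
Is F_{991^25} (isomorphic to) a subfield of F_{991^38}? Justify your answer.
No: F_{991^25} is not a subfield of F_{991^38}

F_{p^m} embeds in F_{p^n} iff m | n. Here 25 ∤ 38 (since 38 = 1·25 + 13 with remainder 13 ≠ 0), so F_{991^25} is not a subfield of F_{991^38}. Equivalently: if it were, the tower law would give 25 = [F_{991^25}:F_991] dividing [F_{991^38}:F_991] = 38, contradiction.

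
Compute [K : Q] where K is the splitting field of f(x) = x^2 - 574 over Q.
[K : Q] = 2

f(x) = x^2 - 574 factors as (x - √574)(x + √574). The splitting field is K = Q(√574). Since 574 is squarefree and > 1, it is not a perfect square, so x^2 - 574 is irreducible over Q and [Q(√574) : Q] = 2. Hence [K : Q] = 2.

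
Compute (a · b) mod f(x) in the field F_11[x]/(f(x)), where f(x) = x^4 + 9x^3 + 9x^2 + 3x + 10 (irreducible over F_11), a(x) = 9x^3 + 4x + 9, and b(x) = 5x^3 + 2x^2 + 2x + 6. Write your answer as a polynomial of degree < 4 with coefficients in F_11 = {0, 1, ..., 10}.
a · b ≡ 7x^3 + 6x^2 + 9x + 2 (mod f(x))

Multiply in F_11[x]: a(x)·b(x) = (9x^3 + 4x + 9)·(5x^3 + 2x^2 + 2x + 6) = x^6 + 7x^5 + 5x^4 + 8x^3 + 4x^2 + 9x + 10. This has degree ≥ 4, so divide by f(x) over F_11: x^6 + 7x^5 + 5x^4 + 8x^3 + 4x^2 + 9x + 10 = (x^2 + 9x + 3)·(x^4 + 9x^3 + 9x^2 + 3x + 10) + (7x^3 + 6x^2 + 9x + 2). Hence a·b ≡ 7x^3 + 6x^2 + 9x + 2 (mod f). (F_11[x]/(f) is a field with 11^4 = 14641 elements since f is irreducible of degree 4.)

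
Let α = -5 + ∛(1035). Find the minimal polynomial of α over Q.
m_α(x) = x^3 + 15x^2 + 75x - 910

Set β = α + 5 = ∛(1035), so β^3 = 1035. Then (α + 5)^3 - 1035 = 0, i.e. α is a root of g(x) = (x + 5)^3 - 1035 = x^3 + 15x^2 + 75x - 910. Since g(x) = h(x + 5) where h(x) = x^3 - 1035, and h is irreducible over Q (because 1035 is not a perfect cube, so h has no rational root, and a monic cubic with no rational root is irreducible), g is also irreducible (irreducibility is preserved under the substitution x → x + 5). Hence m_α(x) = x^3 + 15x^2 + 75x - 910.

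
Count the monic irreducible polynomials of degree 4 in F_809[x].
There are 107086181220 monic irreducible polynomials of degree 4 over F_809

Each element of F_{809^4} that lies in no proper subfield is a root of exactly one monic irreducible of degree 4 over F_809, and each such polynomial has 4 distinct roots in F_{809^4}. By Möbius inversion the count is N_809(4) = (1/4) Σ_{d|4} μ(4/d) · 809^d = (1/4)(μ(4)·809^1 + μ(2)·809^2 + μ(1)·809^4) = 428344724880/4 = 107086181220.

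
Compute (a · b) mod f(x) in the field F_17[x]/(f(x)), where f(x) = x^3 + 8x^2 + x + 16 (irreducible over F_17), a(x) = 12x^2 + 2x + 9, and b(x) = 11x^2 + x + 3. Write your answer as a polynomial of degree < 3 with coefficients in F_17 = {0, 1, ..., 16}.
a · b ≡ 4x^2 + 13x + 8 (mod f(x))

Multiply in F_17[x]: a(x)·b(x) = (12x^2 + 2x + 9)·(11x^2 + x + 3) = 13x^4 + x^2 + 15x + 10. This has degree ≥ 3, so divide by f(x) over F_17: 13x^4 + x^2 + 15x + 10 = (13x + 15)·(x^3 + 8x^2 + x + 16) + (4x^2 + 13x + 8). Hence a·b ≡ 4x^2 + 13x + 8 (mod f). (F_17[x]/(f) is a field with 17^3 = 4913 elements since f is irreducible of degree 3.)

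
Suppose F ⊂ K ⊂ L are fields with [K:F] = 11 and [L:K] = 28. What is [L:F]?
[L:F] = 308

The tower law says that for any tower of field extensions F ⊂ K ⊂ L with finite degrees, [L:F] = [L:K] · [K:F]. Here this gives [L:F] = 28 · 11 = 308.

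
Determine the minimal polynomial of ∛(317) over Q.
m_α(x) = x^3 - 317

α satisfies α^3 = 317, so x^3 - 317 annihilates α. By the rational root test, a rational root p/q (in lowest terms) of x^3 - 317 would satisfy p^3 = 317 q^3, forcing q = 1 and p^3 = 317; but 317 is not a perfect cube, contradiction. A monic cubic over Q with no rational root is irreducible (any nontrivial factorization would include a linear factor). Hence x^3 - 317 is the minimal polynomial of α, and in particular [Q(α):Q] = 3.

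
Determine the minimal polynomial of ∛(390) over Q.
m_α(x) = x^3 - 390

α satisfies α^3 = 390, so x^3 - 390 annihilates α. By the rational root test, a rational root p/q (in lowest terms) of x^3 - 390 would satisfy p^3 = 390 q^3, forcing q = 1 and p^3 = 390; but 390 is not a perfect cube, contradiction. A monic cubic over Q with no rational root is irreducible (any nontrivial factorization would include a linear factor). Hence x^3 - 390 is the minimal polynomial of α, and in particular [Q(α):Q] = 3.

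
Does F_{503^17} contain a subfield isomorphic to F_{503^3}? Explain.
No: F_{503^3} is not a subfield of F_{503^17}

F_{p^m} embeds in F_{p^n} iff m | n. Here 3 ∤ 17 (since 17 = 5·3 + 2 with remainder 2 ≠ 0), so F_{503^3} is not a subfield of F_{503^17}. Equivalently: if it were, the tower law would give 3 = [F_{503^3}:F_503] dividing [F_{503^17}:F_503] = 17, contradiction.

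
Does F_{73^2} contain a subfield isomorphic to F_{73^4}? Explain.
No: F_{73^4} is not a subfield of F_{73^2}

F_{p^m} embeds in F_{p^n} iff m | n. Here 4 ∤ 2 (since 2 = 0·4 + 2 with remainder 2 ≠ 0), so F_{73^4} is not a subfield of F_{73^2}. Equivalently: if it were, the tower law would give 4 = [F_{73^4}:F_73] dividing [F_{73^2}:F_73] = 2, contradiction.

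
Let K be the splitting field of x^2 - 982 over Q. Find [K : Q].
[K : Q] = 2

f(x) = x^2 - 982 factors as (x - √982)(x + √982). The splitting field is K = Q(√982). Since 982 is squarefree and > 1, it is not a perfect square, so x^2 - 982 is irreducible over Q and [Q(√982) : Q] = 2. Hence [K : Q] = 2.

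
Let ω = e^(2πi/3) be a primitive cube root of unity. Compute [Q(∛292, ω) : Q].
[Q(∛292, ω) : Q] = 6

[Q(∛292):Q] = 3 (min poly x^3 - 292, irreducible since 292 is not a perfect cube). [Q(ω):Q] = 2 (min poly x^2 + x + 1). Since Q(∛292) ⊂ R and ω ∉ R, we have ω ∉ Q(∛292), so x^2 + x + 1 remains irreducible over Q(∛292) and [Q(∛292, ω) : Q(∛292)] = 2. By the tower law, [Q(∛292, ω) : Q] = 3 · 2 = 6. (In fact Q(∛292, ω) is the splitting field of x^3 - 292 over Q.)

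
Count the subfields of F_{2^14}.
F_{2^14} has 4 subfields

The subfields of F_{p^n} are exactly the fields F_{p^d} for d | n (each is the fixed field of the unique index-d subgroup of Gal(F_{p^n}/F_p) ≅ Z/nZ). The divisors of n = 14 are {1, 2, 7, 14}, giving 4 subfields: F_{2^1}, F_{2^2}, F_{2^7}, F_{2^14}.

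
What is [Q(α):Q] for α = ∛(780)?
[Q(α):Q] = 3

The minimal polynomial of α is x^3 - 780, irreducible over Q since 780 is not a perfect cube (so x^3 - 780 has no rational root). Hence [Q(α):Q] = deg(m_α) = 3.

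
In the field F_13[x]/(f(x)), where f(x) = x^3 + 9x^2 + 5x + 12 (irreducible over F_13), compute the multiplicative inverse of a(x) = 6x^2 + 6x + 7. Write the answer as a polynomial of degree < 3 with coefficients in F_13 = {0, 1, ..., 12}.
a(x)^(-1) ≡ 8x^2 + 9x + 12 (mod f(x))

Since f is irreducible over F_13, F_13[x]/(f) is a field and a(x) ≠ 0 has an inverse. Apply the extended Euclidean algorithm to f(x) and a(x) in F_13[x]: f(x) = (11x + 10)·a(x) + (11x + 7);  a(x) = (10x + 6)·(11x + 7) + (4). The last nonzero remainder is the constant 4 = gcd(f, a) in F_13. Back-substituting through the division chain expresses 4 = s(x)·a(x) + t(x)·f(x) with s(x) ≡ 6x^2 + 10x + 9 (mod f), so (6x^2 + 10x + 9)·a(x) ≡ 4 (mod f). Multiplying by 4^(-1) ≡ 10 in F_13 gives a(x)^(-1) ≡ 10·(6x^2 + 10x + 9) ≡ 8x^2 + 9x + 12 (mod f). Check: (6x^2 + 6x + 7)·(8x^2 + 9x + 12) = 9x^4 + 11x^3 + 5x + 6 ≡ 1 (mod x^3 + 9x^2 + 5x + 12).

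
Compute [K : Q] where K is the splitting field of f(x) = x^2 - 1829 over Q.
[K : Q] = 2

f(x) = x^2 - 1829 factors as (x - √1829)(x + √1829). The splitting field is K = Q(√1829). Since 1829 is squarefree and > 1, it is not a perfect square, so x^2 - 1829 is irreducible over Q and [Q(√1829) : Q] = 2. Hence [K : Q] = 2.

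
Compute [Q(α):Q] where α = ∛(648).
[Q(α):Q] = 3

The minimal polynomial of α is x^3 - 648, irreducible over Q since 648 is not a perfect cube (so x^3 - 648 has no rational root). Hence [Q(α):Q] = deg(m_α) = 3.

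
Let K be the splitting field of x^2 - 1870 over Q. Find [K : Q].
[K : Q] = 2

f(x) = x^2 - 1870 factors as (x - √1870)(x + √1870). The splitting field is K = Q(√1870). Since 1870 is squarefree and > 1, it is not a perfect square, so x^2 - 1870 is irreducible over Q and [Q(√1870) : Q] = 2. Hence [K : Q] = 2.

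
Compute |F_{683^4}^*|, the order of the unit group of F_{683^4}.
|F_{683^4}^*| = 217611987120

F_{683^4} has 683^4 = 217611987121 elements; its multiplicative group consists of all nonzero elements, so |F_{683^4}^*| = 217611987121 - 1 = 217611987120. (It is cyclic since any finite subgroup of the multiplicative group of a field is cyclic.)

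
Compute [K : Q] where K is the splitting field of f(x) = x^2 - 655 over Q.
[K : Q] = 2

f(x) = x^2 - 655 factors as (x - √655)(x + √655). The splitting field is K = Q(√655). Since 655 is squarefree and > 1, it is not a perfect square, so x^2 - 655 is irreducible over Q and [Q(√655) : Q] = 2. Hence [K : Q] = 2.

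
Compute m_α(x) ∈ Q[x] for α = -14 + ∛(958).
m_α(x) = x^3 + 42x^2 + 588x + 1786

Set β = α + 14 = ∛(958), so β^3 = 958. Then (α + 14)^3 - 958 = 0, i.e. α is a root of g(x) = (x + 14)^3 - 958 = x^3 + 42x^2 + 588x + 1786. Since g(x) = h(x + 14) where h(x) = x^3 - 958, and h is irreducible over Q (because 958 is not a perfect cube, so h has no rational root, and a monic cubic with no rational root is irreducible), g is also irreducible (irreducibility is preserved under the substitution x → x + 14). Hence m_α(x) = x^3 + 42x^2 + 588x + 1786.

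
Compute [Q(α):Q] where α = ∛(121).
[Q(α):Q] = 3

The minimal polynomial of α is x^3 - 121, irreducible over Q since 121 is not a perfect cube (so x^3 - 121 has no rational root). Hence [Q(α):Q] = deg(m_α) = 3.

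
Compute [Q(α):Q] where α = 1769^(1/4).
[Q(α):Q] = 4

α is a root of x^4 - 1769. By Eisenstein's criterion at the prime p = 29 (which divides the constant term 1769 but p^2 = 841 does not, since 1769 is squarefree), x^4 - 1769 is irreducible over Q. Hence [Q(α):Q] = 4.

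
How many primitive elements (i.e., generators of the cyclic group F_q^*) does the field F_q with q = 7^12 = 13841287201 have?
There are φ(13841287200) = 3135283200 primitive elements

F_q^* is cyclic of order q - 1 = 13841287200. A cyclic group of order m has exactly φ(m) generators. Here m = 13841287200 = 2^5 · 3^2 · 5^2 · 13 · 19 · 43 · 181, so the number of primitive elements is φ(13841287200) = 3135283200.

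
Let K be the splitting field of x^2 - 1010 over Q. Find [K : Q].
[K : Q] = 2

f(x) = x^2 - 1010 factors as (x - √1010)(x + √1010). The splitting field is K = Q(√1010). Since 1010 is squarefree and > 1, it is not a perfect square, so x^2 - 1010 is irreducible over Q and [Q(√1010) : Q] = 2. Hence [K : Q] = 2.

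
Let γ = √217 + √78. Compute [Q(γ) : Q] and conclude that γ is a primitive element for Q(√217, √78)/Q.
[Q(γ) : Q] = 4 (equivalently, Q(γ) = Q(√217, √78))

Obviously Q(γ) ⊆ Q(√217, √78), and [Q(√217, √78):Q] = 4 (since 217, 78 are distinct squarefree integers > 1 with 16926 not a perfect square). To show equality we compute the minimal polynomial of γ. From γ = √217 + √78: γ^2 = 217 + 2√(16926) + 78 = 295 + 2√(16926), so γ^2 - 295 = 2√(16926); squaring, (γ^2 - 295)^2 = 4·16926, i.e. γ^4 - 590γ^2 + 87025 - 67704 = 0, i.e. γ^4 - 590γ^2 + 19321 = 0. So γ is a root of x^4 - 590x^2 + 19321. This polynomial is irreducible over Q: it has no rational root (each ±√217 ± √78 is irrational), and any factorization into two quadratics over Q would force √(16926) ∈ Q (pairing opposite roots) or √217, √78 ∈ Q (other pairings), all impossible. Hence [Q(γ):Q] = 4 = [Q(√217, √78):Q], so Q(γ) = Q(√217, √78).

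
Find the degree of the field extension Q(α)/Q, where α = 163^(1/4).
[Q(α):Q] = 4

α is a root of x^4 - 163. By Eisenstein's criterion at the prime p = 163 (which divides the constant term 163 but p^2 = 26569 does not, since 163 is squarefree), x^4 - 163 is irreducible over Q. Hence [Q(α):Q] = 4.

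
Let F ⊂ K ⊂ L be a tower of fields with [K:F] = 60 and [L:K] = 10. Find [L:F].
[L:F] = 600

The tower law says that for any tower of field extensions F ⊂ K ⊂ L with finite degrees, [L:F] = [L:K] · [K:F]. Here this gives [L:F] = 10 · 60 = 600.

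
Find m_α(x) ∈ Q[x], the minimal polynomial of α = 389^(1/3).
m_α(x) = x^3 - 389

α satisfies α^3 = 389, so x^3 - 389 annihilates α. By the rational root test, a rational root p/q (in lowest terms) of x^3 - 389 would satisfy p^3 = 389 q^3, forcing q = 1 and p^3 = 389; but 389 is not a perfect cube, contradiction. A monic cubic over Q with no rational root is irreducible (any nontrivial factorization would include a linear factor). Hence x^3 - 389 is the minimal polynomial of α, and in particular [Q(α):Q] = 3.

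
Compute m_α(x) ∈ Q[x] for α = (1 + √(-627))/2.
m_α(x) = x^2 - x + 157

From 2α - 1 = √(-627), squaring gives (2α - 1)^2 = -627, i.e. 4α^2 - 4α + 1 = -627, so α^2 - α + (1 + 627)/4 = 0. Since -627 ≡ 1 (mod 4), (1 + 627)/4 = 157 ∈ Z. The polynomial x^2 - x + 157 has discriminant 1 - 4·(157) = -627, which is not a perfect square in Q (d = -627 is squarefree and ≠ 1), so x^2 - x + 157 is irreducible over Q. It is the minimal polynomial of α.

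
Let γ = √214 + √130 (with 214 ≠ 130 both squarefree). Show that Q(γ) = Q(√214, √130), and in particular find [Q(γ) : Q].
[Q(γ) : Q] = 4 (equivalently, Q(γ) = Q(√214, √130))

Obviously Q(γ) ⊆ Q(√214, √130), and [Q(√214, √130):Q] = 4 (since 214, 130 are distinct squarefree integers > 1 with 27820 not a perfect square). To show equality we compute the minimal polynomial of γ. From γ = √214 + √130: γ^2 = 214 + 2√(27820) + 130 = 344 + 2√(27820), so γ^2 - 344 = 2√(27820); squaring, (γ^2 - 344)^2 = 4·27820, i.e. γ^4 - 688γ^2 + 118336 - 111280 = 0, i.e. γ^4 - 688γ^2 + 7056 = 0. So γ is a root of x^4 - 688x^2 + 7056. This polynomial is irreducible over Q: it has no rational root (each ±√214 ± √130 is irrational), and any factorization into two quadratics over Q would force √(27820) ∈ Q (pairing opposite roots) or √214, √130 ∈ Q (other pairings), all impossible. Hence [Q(γ):Q] = 4 = [Q(√214, √130):Q], so Q(γ) = Q(√214, √130).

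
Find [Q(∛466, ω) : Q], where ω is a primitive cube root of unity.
[Q(∛466, ω) : Q] = 6

[Q(∛466):Q] = 3 (min poly x^3 - 466, irreducible since 466 is not a perfect cube). [Q(ω):Q] = 2 (min poly x^2 + x + 1). Since Q(∛466) ⊂ R and ω ∉ R, we have ω ∉ Q(∛466), so x^2 + x + 1 remains irreducible over Q(∛466) and [Q(∛466, ω) : Q(∛466)] = 2. By the tower law, [Q(∛466, ω) : Q] = 3 · 2 = 6. (In fact Q(∛466, ω) is the splitting field of x^3 - 466 over Q.)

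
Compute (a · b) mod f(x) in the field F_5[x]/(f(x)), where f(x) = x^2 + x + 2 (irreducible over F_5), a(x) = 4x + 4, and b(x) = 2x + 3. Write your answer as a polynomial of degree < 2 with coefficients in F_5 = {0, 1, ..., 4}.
a · b ≡ 2x + 1 (mod f(x))

Multiply in F_5[x]: a(x)·b(x) = (4x + 4)·(2x + 3) = 3x^2 + 2. This has degree ≥ 2, so divide by f(x) over F_5: 3x^2 + 2 = (3)·(x^2 + x + 2) + (2x + 1). Hence a·b ≡ 2x + 1 (mod f). (F_5[x]/(f) is a field with 5^2 = 25 elements since f is irreducible of degree 2.)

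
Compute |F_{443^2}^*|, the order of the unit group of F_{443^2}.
|F_{443^2}^*| = 196248

F_{443^2} has 443^2 = 196249 elements; its multiplicative group consists of all nonzero elements, so |F_{443^2}^*| = 196249 - 1 = 196248. (It is cyclic since any finite subgroup of the multiplicative group of a field is cyclic.)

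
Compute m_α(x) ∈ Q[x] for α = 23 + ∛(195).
m_α(x) = x^3 - 69x^2 + 1587x - 12362

Set β = α - 23 = ∛(195), so β^3 = 195. Then (α - 23)^3 - 195 = 0, i.e. α is a root of g(x) = (x - 23)^3 - 195 = x^3 - 69x^2 + 1587x - 12362. Since g(x) = h(x - 23) where h(x) = x^3 - 195, and h is irreducible over Q (because 195 is not a perfect cube, so h has no rational root, and a monic cubic with no rational root is irreducible), g is also irreducible (irreducibility is preserved under the substitution x → x - 23). Hence m_α(x) = x^3 - 69x^2 + 1587x - 12362.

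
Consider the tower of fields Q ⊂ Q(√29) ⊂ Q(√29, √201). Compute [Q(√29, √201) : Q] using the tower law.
[Q(√29, √201) : Q] = 4

[Q(√29):Q] = 2 (min poly x^2 - 29, irreducible since 29 is squarefree > 1). For the top step, suppose √201 ∈ Q(√29), say √201 = c + d√29 with c, d ∈ Q. Squaring: 201 = c^2 + 29d^2 + 2cd√29. Since √29 ∉ Q this forces 2cd = 0. If d = 0 then √201 = c ∈ Q, contradicting 201 squarefree > 1. If c = 0 then 201 = 29d^2, so 29·201 = (29d)^2 is a perfect square in Q — but 29·201 = 5829 is not a perfect square (since 29 and 201 are distinct squarefree integers). Contradiction. Hence √201 ∉ Q(√29), so x^2 - 201 stays irreducible over Q(√29) and [Q(√29, √201) : Q(√29)] = 2. By the tower law, [Q(√29, √201) : Q] = 2 · 2 = 4.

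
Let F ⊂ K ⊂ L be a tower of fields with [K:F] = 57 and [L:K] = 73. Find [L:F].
[L:F] = 4161

The tower law says that for any tower of field extensions F ⊂ K ⊂ L with finite degrees, [L:F] = [L:K] · [K:F]. Here this gives [L:F] = 73 · 57 = 4161.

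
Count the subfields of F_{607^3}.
F_{607^3} has 2 subfields

The subfields of F_{p^n} are exactly the fields F_{p^d} for d | n (each is the fixed field of the unique index-d subgroup of Gal(F_{p^n}/F_p) ≅ Z/nZ). The divisors of n = 3 are {1, 3}, giving 2 subfields: F_{607^1}, F_{607^3}.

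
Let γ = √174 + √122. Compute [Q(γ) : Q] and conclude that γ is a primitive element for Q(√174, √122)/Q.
[Q(γ) : Q] = 4 (equivalently, Q(γ) = Q(√174, √122))

Obviously Q(γ) ⊆ Q(√174, √122), and [Q(√174, √122):Q] = 4 (since 174, 122 are distinct squarefree integers > 1 with 21228 not a perfect square). To show equality we compute the minimal polynomial of γ. From γ = √174 + √122: γ^2 = 174 + 2√(21228) + 122 = 296 + 2√(21228), so γ^2 - 296 = 2√(21228); squaring, (γ^2 - 296)^2 = 4·21228, i.e. γ^4 - 592γ^2 + 87616 - 84912 = 0, i.e. γ^4 - 592γ^2 + 2704 = 0. So γ is a root of x^4 - 592x^2 + 2704. This polynomial is irreducible over Q: it has no rational root (each ±√174 ± √122 is irrational), and any factorization into two quadratics over Q would force √(21228) ∈ Q (pairing opposite roots) or √174, √122 ∈ Q (other pairings), all impossible. Hence [Q(γ):Q] = 4 = [Q(√174, √122):Q], so Q(γ) = Q(√174, √122).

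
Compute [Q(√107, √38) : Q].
[Q(√107, √38) : Q] = 4

[Q(√107):Q] = 2 (min poly x^2 - 107, irreducible since 107 is squarefree > 1). For the top step, suppose √38 ∈ Q(√107), say √38 = c + d√107 with c, d ∈ Q. Squaring: 38 = c^2 + 107d^2 + 2cd√107. Since √107 ∉ Q this forces 2cd = 0. If d = 0 then √38 = c ∈ Q, contradicting 38 squarefree > 1. If c = 0 then 38 = 107d^2, so 107·38 = (107d)^2 is a perfect square in Q — but 107·38 = 4066 is not a perfect square (since 107 and 38 are distinct squarefree integers). Contradiction. Hence √38 ∉ Q(√107), so x^2 - 38 stays irreducible over Q(√107) and [Q(√107, √38) : Q(√107)] = 2. By the tower law, [Q(√107, √38) : Q] = 2 · 2 = 4.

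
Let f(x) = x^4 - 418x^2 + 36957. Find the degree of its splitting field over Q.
[K : Q] = 4

Solving the quadratic in x^2: x^2 = (418 ± √(418^2 - 4·36957))/2 = (418 ± √26896)/2 = (418 ± 164)/2, giving x^2 = 291 or x^2 = 127. So f(x) = (x^2 - 291)(x^2 - 127) and the roots of f are ±√291, ±√127. Hence the splitting field is K = Q(√291, √127). Since 291 and 127 are distinct squarefree integers > 1, their product 36957 is not a perfect square, so √127 ∉ Q(√291). By the tower law [K:Q] = [Q(√291,√127):Q(√291)] · [Q(√291):Q] = 2 · 2 = 4.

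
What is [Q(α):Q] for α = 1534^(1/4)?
[Q(α):Q] = 4

α is a root of x^4 - 1534. By Eisenstein's criterion at the prime p = 2 (which divides the constant term 1534 but p^2 = 4 does not, since 1534 is squarefree), x^4 - 1534 is irreducible over Q. Hence [Q(α):Q] = 4.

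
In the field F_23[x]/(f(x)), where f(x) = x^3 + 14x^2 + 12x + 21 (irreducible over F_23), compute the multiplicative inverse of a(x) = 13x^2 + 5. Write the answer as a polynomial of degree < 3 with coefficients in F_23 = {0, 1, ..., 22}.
a(x)^(-1) ≡ 3x^2 + 4x (mod f(x))

Since f is irreducible over F_23, F_23[x]/(f) is a field and a(x) ≠ 0 has an inverse. Apply the extended Euclidean algorithm to f(x) and a(x) in F_23[x]: f(x) = (16x + 17)·a(x) + (x + 5);  a(x) = (13x + 4)·(x + 5) + (8). The last nonzero remainder is the constant 8 = gcd(f, a) in F_23. Back-substituting through the division chain expresses 8 = s(x)·a(x) + t(x)·f(x) with s(x) ≡ x^2 + 9x (mod f), so (x^2 + 9x)·a(x) ≡ 8 (mod f). Multiplying by 8^(-1) ≡ 3 in F_23 gives a(x)^(-1) ≡ 3·(x^2 + 9x) ≡ 3x^2 + 4x (mod f). Check: (13x^2 + 5)·(3x^2 + 4x) = 16x^4 + 6x^3 + 15x^2 + 20x ≡ 1 (mod x^3 + 14x^2 + 12x + 21).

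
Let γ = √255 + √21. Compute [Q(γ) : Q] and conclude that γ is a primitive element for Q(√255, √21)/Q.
[Q(γ) : Q] = 4 (equivalently, Q(γ) = Q(√255, √21))

Obviously Q(γ) ⊆ Q(√255, √21), and [Q(√255, √21):Q] = 4 (since 255, 21 are distinct squarefree integers > 1 with 5355 not a perfect square). To show equality we compute the minimal polynomial of γ. From γ = √255 + √21: γ^2 = 255 + 2√(5355) + 21 = 276 + 2√(5355), so γ^2 - 276 = 2√(5355); squaring, (γ^2 - 276)^2 = 4·5355, i.e. γ^4 - 552γ^2 + 76176 - 21420 = 0, i.e. γ^4 - 552γ^2 + 54756 = 0. So γ is a root of x^4 - 552x^2 + 54756. This polynomial is irreducible over Q: it has no rational root (each ±√255 ± √21 is irrational), and any factorization into two quadratics over Q would force √(5355) ∈ Q (pairing opposite roots) or √255, √21 ∈ Q (other pairings), all impossible. Hence [Q(γ):Q] = 4 = [Q(√255, √21):Q], so Q(γ) = Q(√255, √21).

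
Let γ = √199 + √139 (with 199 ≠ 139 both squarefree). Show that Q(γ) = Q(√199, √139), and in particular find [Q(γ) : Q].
[Q(γ) : Q] = 4 (equivalently, Q(γ) = Q(√199, √139))

Obviously Q(γ) ⊆ Q(√199, √139), and [Q(√199, √139):Q] = 4 (since 199, 139 are distinct squarefree integers > 1 with 27661 not a perfect square). To show equality we compute the minimal polynomial of γ. From γ = √199 + √139: γ^2 = 199 + 2√(27661) + 139 = 338 + 2√(27661), so γ^2 - 338 = 2√(27661); squaring, (γ^2 - 338)^2 = 4·27661, i.e. γ^4 - 676γ^2 + 114244 - 110644 = 0, i.e. γ^4 - 676γ^2 + 3600 = 0. So γ is a root of x^4 - 676x^2 + 3600. This polynomial is irreducible over Q: it has no rational root (each ±√199 ± √139 is irrational), and any factorization into two quadratics over Q would force √(27661) ∈ Q (pairing opposite roots) or √199, √139 ∈ Q (other pairings), all impossible. Hence [Q(γ):Q] = 4 = [Q(√199, √139):Q], so Q(γ) = Q(√199, √139).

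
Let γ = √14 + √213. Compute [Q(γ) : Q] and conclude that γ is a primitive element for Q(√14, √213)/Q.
[Q(γ) : Q] = 4 (equivalently, Q(γ) = Q(√14, √213))

Obviously Q(γ) ⊆ Q(√14, √213), and [Q(√14, √213):Q] = 4 (since 14, 213 are distinct squarefree integers > 1 with 2982 not a perfect square). To show equality we compute the minimal polynomial of γ. From γ = √14 + √213: γ^2 = 14 + 2√(2982) + 213 = 227 + 2√(2982), so γ^2 - 227 = 2√(2982); squaring, (γ^2 - 227)^2 = 4·2982, i.e. γ^4 - 454γ^2 + 51529 - 11928 = 0, i.e. γ^4 - 454γ^2 + 39601 = 0. So γ is a root of x^4 - 454x^2 + 39601. This polynomial is irreducible over Q: it has no rational root (each ±√14 ± √213 is irrational), and any factorization into two quadratics over Q would force √(2982) ∈ Q (pairing opposite roots) or √14, √213 ∈ Q (other pairings), all impossible. Hence [Q(γ):Q] = 4 = [Q(√14, √213):Q], so Q(γ) = Q(√14, √213).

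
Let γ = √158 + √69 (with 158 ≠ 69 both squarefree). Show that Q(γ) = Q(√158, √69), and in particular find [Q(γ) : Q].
[Q(γ) : Q] = 4 (equivalently, Q(γ) = Q(√158, √69))

Obviously Q(γ) ⊆ Q(√158, √69), and [Q(√158, √69):Q] = 4 (since 158, 69 are distinct squarefree integers > 1 with 10902 not a perfect square). To show equality we compute the minimal polynomial of γ. From γ = √158 + √69: γ^2 = 158 + 2√(10902) + 69 = 227 + 2√(10902), so γ^2 - 227 = 2√(10902); squaring, (γ^2 - 227)^2 = 4·10902, i.e. γ^4 - 454γ^2 + 51529 - 43608 = 0, i.e. γ^4 - 454γ^2 + 7921 = 0. So γ is a root of x^4 - 454x^2 + 7921. This polynomial is irreducible over Q: it has no rational root (each ±√158 ± √69 is irrational), and any factorization into two quadratics over Q would force √(10902) ∈ Q (pairing opposite roots) or √158, √69 ∈ Q (other pairings), all impossible. Hence [Q(γ):Q] = 4 = [Q(√158, √69):Q], so Q(γ) = Q(√158, √69).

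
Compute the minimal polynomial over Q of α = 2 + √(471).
m_α(x) = x^2 - 4x - 467

From α - 2 = √(471), squaring gives (α - 2)^2 = 471, i.e. α^2 - 4α + 4 = 471, so α^2 - 4α - 467 = 0. The discriminant of x^2 - 4x - 467 is (-4)^2 - 4·(-467) = 16 + 1868 = 1884, and 4·(471) is not a perfect square in Q since 471 is squarefree and ≠ 1. Hence x^2 - 4x - 467 is irreducible over Q and is the minimal polynomial of α.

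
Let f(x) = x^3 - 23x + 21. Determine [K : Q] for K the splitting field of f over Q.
[K : Q] = 6

By the rational root test, any rational root of the monic integer polynomial f(x) = x^3 - 23x + 21 must be an integer dividing the constant term 21, i.e. one of ±{1, 3, 7, 21}. Evaluating: f(1) = -1, f(-1) = 43, f(3) = -21, f(-3) = 63, f(7) = 203, f(-7) = -161, f(21) = 8799, f(-21) = -8757; none is 0, so f has no rational root and is therefore irreducible over Q (a cubic with no linear factor over a field is irreducible). For an irreducible cubic, the Galois group is A_3 or S_3 according as the discriminant disc(f) = -4a^3 - 27b^2 = -4·(-23)^3 - 27·(21)^2 = 36761 is or is not a square in Q. Here disc(f) = 36761 is not a perfect square in Q, so the Galois group of f over Q is not contained in A_3 and must be all of S_3. The splitting field has degree |S_3| = 6 over Q, so [K : Q] = 6.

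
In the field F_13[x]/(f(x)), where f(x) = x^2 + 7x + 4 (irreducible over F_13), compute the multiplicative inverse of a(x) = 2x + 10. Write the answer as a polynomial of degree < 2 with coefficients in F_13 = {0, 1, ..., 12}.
a(x)^(-1) ≡ 12x + 11 (mod f(x))

Since f is irreducible over F_13, F_13[x]/(f) is a field and a(x) ≠ 0 has an inverse. Apply the extended Euclidean algorithm to f(x) and a(x) in F_13[x]: f(x) = (7x + 1)·a(x) + (7). The last nonzero remainder is the constant 7 = gcd(f, a) in F_13. Back-substituting through the division chain expresses 7 = s(x)·a(x) + t(x)·f(x) with s(x) ≡ 6x + 12 (mod f), so (6x + 12)·a(x) ≡ 7 (mod f). Multiplying by 7^(-1) ≡ 2 in F_13 gives a(x)^(-1) ≡ 2·(6x + 12) ≡ 12x + 11 (mod f). Check: (2x + 10)·(12x + 11) = 11x^2 + 12x + 6 ≡ 1 (mod x^2 + 7x + 4).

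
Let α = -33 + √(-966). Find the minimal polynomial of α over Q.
m_α(x) = x^2 + 66x + 2055

From α + 33 = √(-966), squaring gives (α + 33)^2 = -966, i.e. α^2 + 66α + 1089 = -966, so α^2 + 66α + 2055 = 0. The discriminant of x^2 + 66x + 2055 is (66)^2 - 4·(2055) = 4356 - 8220 = -3864, and 4·(-966) is not a perfect square in Q since -966 is squarefree and ≠ 1. Hence x^2 + 66x + 2055 is irreducible over Q and is the minimal polynomial of α.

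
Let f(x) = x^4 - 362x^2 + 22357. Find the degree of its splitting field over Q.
[K : Q] = 4

Solving the quadratic in x^2: x^2 = (362 ± √(362^2 - 4·22357))/2 = (362 ± √41616)/2 = (362 ± 204)/2, giving x^2 = 79 or x^2 = 283. So f(x) = (x^2 - 79)(x^2 - 283) and the roots of f are ±√79, ±√283. Hence the splitting field is K = Q(√79, √283). Since 79 and 283 are distinct squarefree integers > 1, their product 22357 is not a perfect square, so √283 ∉ Q(√79). By the tower law [K:Q] = [Q(√79,√283):Q(√79)] · [Q(√79):Q] = 2 · 2 = 4.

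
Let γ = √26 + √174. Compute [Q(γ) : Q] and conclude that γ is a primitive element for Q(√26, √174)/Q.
[Q(γ) : Q] = 4 (equivalently, Q(γ) = Q(√26, √174))

Obviously Q(γ) ⊆ Q(√26, √174), and [Q(√26, √174):Q] = 4 (since 26, 174 are distinct squarefree integers > 1 with 4524 not a perfect square). To show equality we compute the minimal polynomial of γ. From γ = √26 + √174: γ^2 = 26 + 2√(4524) + 174 = 200 + 2√(4524), so γ^2 - 200 = 2√(4524); squaring, (γ^2 - 200)^2 = 4·4524, i.e. γ^4 - 400γ^2 + 40000 - 18096 = 0, i.e. γ^4 - 400γ^2 + 21904 = 0. So γ is a root of x^4 - 400x^2 + 21904. This polynomial is irreducible over Q: it has no rational root (each ±√26 ± √174 is irrational), and any factorization into two quadratics over Q would force √(4524) ∈ Q (pairing opposite roots) or √26, √174 ∈ Q (other pairings), all impossible. Hence [Q(γ):Q] = 4 = [Q(√26, √174):Q], so Q(γ) = Q(√26, √174).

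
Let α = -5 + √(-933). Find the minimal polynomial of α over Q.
m_α(x) = x^2 + 10x + 958

From α + 5 = √(-933), squaring gives (α + 5)^2 = -933, i.e. α^2 + 10α + 25 = -933, so α^2 + 10α + 958 = 0. The discriminant of x^2 + 10x + 958 is (10)^2 - 4·(958) = 100 - 3832 = -3732, and 4·(-933) is not a perfect square in Q since -933 is squarefree and ≠ 1. Hence x^2 + 10x + 958 is irreducible over Q and is the minimal polynomial of α.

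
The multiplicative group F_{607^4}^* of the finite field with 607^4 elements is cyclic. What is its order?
|F_{607^4}^*| = 135754665600

F_{607^4} has 607^4 = 135754665601 elements; its multiplicative group consists of all nonzero elements, so |F_{607^4}^*| = 135754665601 - 1 = 135754665600. (It is cyclic since any finite subgroup of the multiplicative group of a field is cyclic.)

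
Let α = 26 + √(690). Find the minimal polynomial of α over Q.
m_α(x) = x^2 - 52x - 14

From α - 26 = √(690), squaring gives (α - 26)^2 = 690, i.e. α^2 - 52α + 676 = 690, so α^2 - 52α - 14 = 0. The discriminant of x^2 - 52x - 14 is (-52)^2 - 4·(-14) = 2704 + 56 = 2760, and 4·(690) is not a perfect square in Q since 690 is squarefree and ≠ 1. Hence x^2 - 52x - 14 is irreducible over Q and is the minimal polynomial of α.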